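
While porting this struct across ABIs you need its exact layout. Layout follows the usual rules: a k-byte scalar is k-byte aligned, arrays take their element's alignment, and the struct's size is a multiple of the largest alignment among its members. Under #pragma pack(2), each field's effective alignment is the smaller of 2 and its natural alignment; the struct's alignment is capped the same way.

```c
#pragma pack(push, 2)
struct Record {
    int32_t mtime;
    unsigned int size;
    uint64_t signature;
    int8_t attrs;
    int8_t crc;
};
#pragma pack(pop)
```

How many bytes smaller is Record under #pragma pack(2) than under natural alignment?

6

natural layout:
  0..4  mtime  (4B, 4-aligned)
  4..8  size  (4B, 4-aligned)
  8..16  signature  (8B, 8-aligned)
  16..17  attrs  (1B, 1-aligned)
  17..18  crc  (1B, 1-aligned)
  18..24  -- tail padding (6B)
  sizeof = 24, alignof = 8
packed(2) layout:
  0..4  mtime  (4B, 2-aligned)
  4..8  size  (4B, 2-aligned)
  8..16  signature  (8B, 2-aligned)
  16..17  attrs  (1B, 1-aligned)
  17..18  crc  (1B, 1-aligned)
  sizeof = 18, alignof = 2
24 − 18 = 6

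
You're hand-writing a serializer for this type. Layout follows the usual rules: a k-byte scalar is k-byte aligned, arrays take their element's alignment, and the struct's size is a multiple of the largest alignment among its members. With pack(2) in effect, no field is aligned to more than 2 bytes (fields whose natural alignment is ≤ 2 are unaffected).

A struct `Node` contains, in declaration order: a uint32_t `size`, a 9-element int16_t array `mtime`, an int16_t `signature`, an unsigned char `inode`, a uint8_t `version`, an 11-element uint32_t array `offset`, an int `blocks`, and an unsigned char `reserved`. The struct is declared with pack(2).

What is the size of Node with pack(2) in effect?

size at 0 (size 4, align 2) → ends 4
mtime at 4 (size 18, align 2) → ends 22
signature at 22 (size 2, align 2) → ends 24
inode at 24 (size 1, align 1) → ends 25
version at 25 (size 1, align 1) → ends 26
offset at 26 (size 44, align 2) → ends 70
blocks at 70 (size 4, align 2) → ends 74
reserved at 74 (size 1, align 1) → ends 75
tail pad 1 to reach multiple of 2
total 76 bytes, alignment 2

76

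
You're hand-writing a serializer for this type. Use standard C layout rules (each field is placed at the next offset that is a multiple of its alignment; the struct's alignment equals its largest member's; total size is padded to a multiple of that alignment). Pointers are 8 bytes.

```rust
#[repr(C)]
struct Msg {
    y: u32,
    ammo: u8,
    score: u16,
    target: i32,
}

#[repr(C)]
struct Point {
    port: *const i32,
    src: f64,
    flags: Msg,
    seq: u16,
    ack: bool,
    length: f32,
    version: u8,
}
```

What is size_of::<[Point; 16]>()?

Msg: y at 0 (size 4, align 4) → ends 4; ammo at 4 (size 1, align 1) → ends 5; pad 1 to align 2 for score; score at 6 (size 2, align 2) → ends 8; target at 8 (size 4, align 4) → ends 12; total 12 bytes, alignment 4
port at 0 (size 8, align 8) → ends 8
src at 8 (size 8, align 8) → ends 16
flags at 16 (size 12, align 4) → ends 28
seq at 28 (size 2, align 2) → ends 30
ack at 30 (size 1, align 1) → ends 31
pad 1 to align 4 for length
length at 32 (size 4, align 4) → ends 36
version at 36 (size 1, align 1) → ends 37
tail pad 3 to reach multiple of 8
total 40 bytes, alignment 8
array of 16: 16 × 40 = 640

640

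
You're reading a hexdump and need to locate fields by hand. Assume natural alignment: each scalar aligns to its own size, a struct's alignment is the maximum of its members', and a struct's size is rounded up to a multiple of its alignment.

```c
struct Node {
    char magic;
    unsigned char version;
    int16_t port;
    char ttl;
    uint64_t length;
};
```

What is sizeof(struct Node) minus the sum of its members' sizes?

magic at 0 (size 1, align 1) → ends 1
version at 1 (size 1, align 1) → ends 2
port at 2 (size 2, align 2) → ends 4
ttl at 4 (size 1, align 1) → ends 5
pad 3 to align 8 for length
length at 8 (size 8, align 8) → ends 16
total 16 bytes, alignment 8
data bytes 13, size 16 → padding 3

3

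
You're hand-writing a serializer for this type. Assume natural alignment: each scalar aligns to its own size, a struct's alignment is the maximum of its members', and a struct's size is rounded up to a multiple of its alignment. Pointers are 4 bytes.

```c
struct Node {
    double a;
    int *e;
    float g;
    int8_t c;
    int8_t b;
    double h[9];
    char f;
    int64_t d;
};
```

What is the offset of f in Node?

0..8  a  (8B, 8-aligned)
8..12  e  (4B, 4-aligned)
12..16  g  (4B, 4-aligned)
16..17  c  (1B, 1-aligned)
17..18  b  (1B, 1-aligned)
18..24  -- padding (6B)
24..96  h  (72B, 8-aligned)
96..97  f  (1B, 1-aligned)

96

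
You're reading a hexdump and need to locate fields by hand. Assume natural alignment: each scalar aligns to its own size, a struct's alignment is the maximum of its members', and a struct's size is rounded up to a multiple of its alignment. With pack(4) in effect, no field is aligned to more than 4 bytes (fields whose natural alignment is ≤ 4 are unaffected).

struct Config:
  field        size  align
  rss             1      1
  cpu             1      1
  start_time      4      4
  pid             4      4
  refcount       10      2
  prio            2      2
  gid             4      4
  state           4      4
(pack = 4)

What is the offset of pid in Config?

@0: rss [1B, align 1] → 1
@1: cpu [1B, align 1] → 2
+2 pad (align 4)
@4: start_time [4B, align 4] → 8
@8: pid [4B, align 4] → 12

8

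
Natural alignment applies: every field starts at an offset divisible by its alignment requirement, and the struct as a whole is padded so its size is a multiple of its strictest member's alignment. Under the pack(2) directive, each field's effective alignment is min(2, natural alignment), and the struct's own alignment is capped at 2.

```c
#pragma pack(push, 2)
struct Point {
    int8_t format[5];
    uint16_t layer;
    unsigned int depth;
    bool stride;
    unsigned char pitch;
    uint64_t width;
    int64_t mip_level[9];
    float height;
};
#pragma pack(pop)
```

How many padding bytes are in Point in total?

@0: format [5B, align 1] → 5
+1 pad (align 2)
@6: layer [2B, align 2] → 8
@8: depth [4B, align 2] → 12
@12: stride [1B, align 1] → 13
@13: pitch [1B, align 1] → 14
@14: width [8B, align 2] → 22
@22: mip_level [72B, align 2] → 94
@94: height [4B, align 2] → 98
size 98, align 2
data bytes 97, size 98 → padding 1

1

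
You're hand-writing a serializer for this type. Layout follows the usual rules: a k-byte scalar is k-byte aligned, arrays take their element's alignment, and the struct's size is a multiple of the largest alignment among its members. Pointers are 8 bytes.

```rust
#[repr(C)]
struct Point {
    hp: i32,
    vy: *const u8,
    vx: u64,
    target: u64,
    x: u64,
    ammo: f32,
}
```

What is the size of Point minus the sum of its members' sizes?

8

0..4  hp  (4B, 4-aligned)
4..8  -- padding (4B)
8..16  vy  (8B, 8-aligned)
16..24  vx  (8B, 8-aligned)
24..32  target  (8B, 8-aligned)
32..40  x  (8B, 8-aligned)
40..44  ammo  (4B, 4-aligned)
44..48  -- tail padding (4B)
sizeof = 48, alignof = 8
data bytes 40, size 48 → padding 8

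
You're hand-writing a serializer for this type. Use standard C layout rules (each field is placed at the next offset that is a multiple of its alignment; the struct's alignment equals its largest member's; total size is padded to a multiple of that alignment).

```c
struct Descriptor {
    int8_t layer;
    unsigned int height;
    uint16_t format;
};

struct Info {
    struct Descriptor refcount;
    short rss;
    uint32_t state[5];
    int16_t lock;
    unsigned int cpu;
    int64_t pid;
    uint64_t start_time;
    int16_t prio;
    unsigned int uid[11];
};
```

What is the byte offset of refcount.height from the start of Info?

4

Descriptor: @0: layer [1B, align 1] → 1; +3 pad (align 4); @4: height [4B, align 4] → 8; @8: format [2B, align 2] → 10; +2 tail pad (align 4); size 12, align 4
@0: refcount [12B, align 4] → 12
within Descriptor: height at 4
0 + 4 = 4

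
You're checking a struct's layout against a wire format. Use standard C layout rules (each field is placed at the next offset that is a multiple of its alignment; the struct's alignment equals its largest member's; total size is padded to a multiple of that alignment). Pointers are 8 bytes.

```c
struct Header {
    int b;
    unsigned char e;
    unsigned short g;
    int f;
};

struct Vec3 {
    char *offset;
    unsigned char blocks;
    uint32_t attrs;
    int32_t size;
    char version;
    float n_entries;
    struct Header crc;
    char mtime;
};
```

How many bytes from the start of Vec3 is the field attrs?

12

Header: b at 0 (size 4, align 4) → ends 4; e at 4 (size 1, align 1) → ends 5; pad 1 to align 2 for g; g at 6 (size 2, align 2) → ends 8; f at 8 (size 4, align 4) → ends 12; total 12 bytes, alignment 4
offset at 0 (size 8, align 8) → ends 8
blocks at 8 (size 1, align 1) → ends 9
pad 3 to align 4 for attrs
attrs at 12 (size 4, align 4) → ends 16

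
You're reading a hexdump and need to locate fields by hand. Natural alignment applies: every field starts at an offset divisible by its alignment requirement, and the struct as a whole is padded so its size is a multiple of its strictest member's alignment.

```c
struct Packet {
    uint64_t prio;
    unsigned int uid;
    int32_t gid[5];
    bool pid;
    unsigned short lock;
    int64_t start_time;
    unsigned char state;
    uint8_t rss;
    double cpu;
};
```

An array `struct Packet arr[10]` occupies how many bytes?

0..8  prio  (8B, 8-aligned)
8..12  uid  (4B, 4-aligned)
12..32  gid  (20B, 4-aligned)
32..33  pid  (1B, 1-aligned)
33..34  -- padding (1B)
34..36  lock  (2B, 2-aligned)
36..40  -- padding (4B)
40..48  start_time  (8B, 8-aligned)
48..49  state  (1B, 1-aligned)
49..50  rss  (1B, 1-aligned)
50..56  -- padding (6B)
56..64  cpu  (8B, 8-aligned)
sizeof = 64, alignof = 8
array of 10: 10 × 64 = 640

640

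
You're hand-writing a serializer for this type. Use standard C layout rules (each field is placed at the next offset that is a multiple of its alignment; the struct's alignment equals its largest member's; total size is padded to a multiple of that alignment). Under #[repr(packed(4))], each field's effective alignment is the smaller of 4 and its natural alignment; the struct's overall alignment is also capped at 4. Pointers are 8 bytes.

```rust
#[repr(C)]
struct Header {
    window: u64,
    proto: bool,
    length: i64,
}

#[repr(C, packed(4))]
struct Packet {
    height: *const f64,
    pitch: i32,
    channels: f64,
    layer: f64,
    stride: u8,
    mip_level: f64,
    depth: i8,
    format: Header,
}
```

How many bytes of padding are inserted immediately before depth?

0

Header: window at 0 (size 8, align 8) → ends 8; proto at 8 (size 1, align 1) → ends 9; pad 7 to align 8 for length; length at 16 (size 8, align 8) → ends 24; total 24 bytes, alignment 8
height at 0 (size 8, align 4) → ends 8
pitch at 8 (size 4, align 4) → ends 12
channels at 12 (size 8, align 4) → ends 20
layer at 20 (size 8, align 4) → ends 28
stride at 28 (size 1, align 1) → ends 29
pad 3 to align 4 for mip_level
mip_level at 32 (size 8, align 4) → ends 40
depth at 40 (size 1, align 1) → ends 41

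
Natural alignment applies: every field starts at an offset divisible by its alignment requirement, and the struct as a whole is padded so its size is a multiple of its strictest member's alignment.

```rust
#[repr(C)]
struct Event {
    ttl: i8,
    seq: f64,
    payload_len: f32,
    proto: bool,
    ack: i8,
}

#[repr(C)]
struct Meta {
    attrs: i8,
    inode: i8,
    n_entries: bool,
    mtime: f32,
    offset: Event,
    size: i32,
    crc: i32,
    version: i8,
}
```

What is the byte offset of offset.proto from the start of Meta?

28

Event: @0: ttl [1B, align 1] → 1; +7 pad (align 8); @8: seq [8B, align 8] → 16; @16: payload_len [4B, align 4] → 20; @20: proto [1B, align 1] → 21; @21: ack [1B, align 1] → 22; +2 tail pad (align 8); size 24, align 8
@0: attrs [1B, align 1] → 1
@1: inode [1B, align 1] → 2
@2: n_entries [1B, align 1] → 3
+1 pad (align 4)
@4: mtime [4B, align 4] → 8
@8: offset [24B, align 8] → 32
within Event: proto at 20
8 + 20 = 28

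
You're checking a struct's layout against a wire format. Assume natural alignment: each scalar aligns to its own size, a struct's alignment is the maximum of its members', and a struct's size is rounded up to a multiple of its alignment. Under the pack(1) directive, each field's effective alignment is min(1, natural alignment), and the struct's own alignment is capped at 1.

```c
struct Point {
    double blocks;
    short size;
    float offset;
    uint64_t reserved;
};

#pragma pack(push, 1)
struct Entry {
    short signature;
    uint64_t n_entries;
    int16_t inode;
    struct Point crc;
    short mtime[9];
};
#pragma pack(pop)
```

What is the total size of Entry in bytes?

Point: @0: blocks [8B, align 8] → 8; @8: size [2B, align 2] → 10; +2 pad (align 4); @12: offset [4B, align 4] → 16; @16: reserved [8B, align 8] → 24; size 24, align 8
@0: signature [2B, align 1] → 2
@2: n_entries [8B, align 1] → 10
@10: inode [2B, align 1] → 12
@12: crc [24B, align 1] → 36
@36: mtime [18B, align 1] → 54
size 54, align 1

54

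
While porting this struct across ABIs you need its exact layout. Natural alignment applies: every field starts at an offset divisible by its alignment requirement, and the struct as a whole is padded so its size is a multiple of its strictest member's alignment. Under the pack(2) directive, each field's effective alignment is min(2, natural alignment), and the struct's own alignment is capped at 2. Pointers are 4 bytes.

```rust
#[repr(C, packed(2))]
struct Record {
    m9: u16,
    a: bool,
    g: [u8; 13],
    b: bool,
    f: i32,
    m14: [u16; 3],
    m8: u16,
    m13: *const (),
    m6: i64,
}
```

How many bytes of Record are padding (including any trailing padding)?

m9 at 0 (size 2, align 2) → ends 2
a at 2 (size 1, align 1) → ends 3
g at 3 (size 13, align 1) → ends 16
b at 16 (size 1, align 1) → ends 17
pad 1 to align 2 for f
f at 18 (size 4, align 2) → ends 22
m14 at 22 (size 6, align 2) → ends 28
m8 at 28 (size 2, align 2) → ends 30
m13 at 30 (size 4, align 2) → ends 34
m6 at 34 (size 8, align 2) → ends 42
total 42 bytes, alignment 2
data bytes 41, size 42 → padding 1

1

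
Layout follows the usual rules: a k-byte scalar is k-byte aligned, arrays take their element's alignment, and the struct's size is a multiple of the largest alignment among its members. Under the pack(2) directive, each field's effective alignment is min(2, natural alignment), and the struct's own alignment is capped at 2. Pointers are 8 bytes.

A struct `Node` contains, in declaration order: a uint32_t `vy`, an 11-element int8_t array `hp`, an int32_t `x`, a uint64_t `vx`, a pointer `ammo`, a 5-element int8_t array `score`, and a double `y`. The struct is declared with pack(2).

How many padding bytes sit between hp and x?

0..4  vy  (4B, 2-aligned)
4..15  hp  (11B, 1-aligned)
15..16  -- padding (1B)
16..20  x  (4B, 2-aligned)

1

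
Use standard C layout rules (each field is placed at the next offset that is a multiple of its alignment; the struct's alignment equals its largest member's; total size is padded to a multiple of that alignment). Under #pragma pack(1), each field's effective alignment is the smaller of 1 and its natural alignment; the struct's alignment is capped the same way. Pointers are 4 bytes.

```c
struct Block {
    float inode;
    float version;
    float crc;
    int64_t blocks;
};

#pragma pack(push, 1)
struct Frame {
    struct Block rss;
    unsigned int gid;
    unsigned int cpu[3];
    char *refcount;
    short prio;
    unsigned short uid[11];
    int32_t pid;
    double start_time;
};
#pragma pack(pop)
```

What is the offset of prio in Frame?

Block: inode at 0 (size 4, align 4) → ends 4; version at 4 (size 4, align 4) → ends 8; crc at 8 (size 4, align 4) → ends 12; pad 4 to align 8 for blocks; blocks at 16 (size 8, align 8) → ends 24; total 24 bytes, alignment 8
rss at 0 (size 24, align 1) → ends 24
gid at 24 (size 4, align 1) → ends 28
cpu at 28 (size 12, align 1) → ends 40
refcount at 40 (size 4, align 1) → ends 44
prio at 44 (size 2, align 1) → ends 46

44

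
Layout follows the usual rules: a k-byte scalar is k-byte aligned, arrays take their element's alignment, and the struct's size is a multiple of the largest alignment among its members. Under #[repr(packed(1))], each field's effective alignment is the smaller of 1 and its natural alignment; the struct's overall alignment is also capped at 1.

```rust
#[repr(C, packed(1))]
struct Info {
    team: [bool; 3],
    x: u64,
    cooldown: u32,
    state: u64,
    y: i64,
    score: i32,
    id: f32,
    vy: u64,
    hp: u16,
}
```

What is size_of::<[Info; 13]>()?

@0: team [3B, align 1] → 3
@3: x [8B, align 1] → 11
@11: cooldown [4B, align 1] → 15
@15: state [8B, align 1] → 23
@23: y [8B, align 1] → 31
@31: score [4B, align 1] → 35
@35: id [4B, align 1] → 39
@39: vy [8B, align 1] → 47
@47: hp [2B, align 1] → 49
size 49, align 1
array of 13: 13 × 49 = 637

637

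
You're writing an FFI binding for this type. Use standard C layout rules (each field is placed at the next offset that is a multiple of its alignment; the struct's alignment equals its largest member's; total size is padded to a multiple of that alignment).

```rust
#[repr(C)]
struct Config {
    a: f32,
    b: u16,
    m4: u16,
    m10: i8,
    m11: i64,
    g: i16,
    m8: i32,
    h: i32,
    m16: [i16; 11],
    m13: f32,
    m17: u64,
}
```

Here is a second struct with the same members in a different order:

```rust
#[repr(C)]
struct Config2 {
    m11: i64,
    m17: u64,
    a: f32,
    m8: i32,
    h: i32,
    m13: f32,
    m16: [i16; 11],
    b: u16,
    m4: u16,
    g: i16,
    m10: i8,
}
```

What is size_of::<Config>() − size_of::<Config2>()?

8

a at 0 (size 4, align 4) → ends 4
b at 4 (size 2, align 2) → ends 6
m4 at 6 (size 2, align 2) → ends 8
m10 at 8 (size 1, align 1) → ends 9
pad 7 to align 8 for m11
m11 at 16 (size 8, align 8) → ends 24
g at 24 (size 2, align 2) → ends 26
pad 2 to align 4 for m8
m8 at 28 (size 4, align 4) → ends 32
h at 32 (size 4, align 4) → ends 36
m16 at 36 (size 22, align 2) → ends 58
pad 2 to align 4 for m13
m13 at 60 (size 4, align 4) → ends 64
m17 at 64 (size 8, align 8) → ends 72
total 72 bytes, alignment 8
— Config2 —
m11 at 0 (size 8, align 8) → ends 8
m17 at 8 (size 8, align 8) → ends 16
a at 16 (size 4, align 4) → ends 20
m8 at 20 (size 4, align 4) → ends 24
h at 24 (size 4, align 4) → ends 28
m13 at 28 (size 4, align 4) → ends 32
m16 at 32 (size 22, align 2) → ends 54
b at 54 (size 2, align 2) → ends 56
m4 at 56 (size 2, align 2) → ends 58
g at 58 (size 2, align 2) → ends 60
m10 at 60 (size 1, align 1) → ends 61
tail pad 3 to reach multiple of 8
total 64 bytes, alignment 8
72 − 64 = 8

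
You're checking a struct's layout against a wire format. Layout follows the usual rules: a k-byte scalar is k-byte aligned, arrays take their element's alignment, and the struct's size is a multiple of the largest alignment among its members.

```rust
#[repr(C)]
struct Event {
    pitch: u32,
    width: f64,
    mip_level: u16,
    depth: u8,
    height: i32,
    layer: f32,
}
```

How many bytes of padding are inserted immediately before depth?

pitch at 0 (size 4, align 4) → ends 4
pad 4 to align 8 for width
width at 8 (size 8, align 8) → ends 16
mip_level at 16 (size 2, align 2) → ends 18
depth at 18 (size 1, align 1) → ends 19

0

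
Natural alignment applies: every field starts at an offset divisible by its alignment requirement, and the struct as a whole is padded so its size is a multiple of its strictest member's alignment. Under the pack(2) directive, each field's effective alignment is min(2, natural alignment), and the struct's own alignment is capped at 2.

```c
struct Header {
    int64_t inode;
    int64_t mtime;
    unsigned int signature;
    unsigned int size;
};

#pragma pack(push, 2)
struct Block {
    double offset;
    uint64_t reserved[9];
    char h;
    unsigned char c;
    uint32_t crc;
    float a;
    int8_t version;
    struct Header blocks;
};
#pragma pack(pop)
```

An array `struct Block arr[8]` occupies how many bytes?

Header: 0..8  inode  (8B, 8-aligned); 8..16  mtime  (8B, 8-aligned); 16..20  signature  (4B, 4-aligned); 20..24  size  (4B, 4-aligned); sizeof = 24, alignof = 8
0..8  offset  (8B, 2-aligned)
8..80  reserved  (72B, 2-aligned)
80..81  h  (1B, 1-aligned)
81..82  c  (1B, 1-aligned)
82..86  crc  (4B, 2-aligned)
86..90  a  (4B, 2-aligned)
90..91  version  (1B, 1-aligned)
91..92  -- padding (1B)
92..116  blocks  (24B, 2-aligned)
sizeof = 116, alignof = 2
array of 8: 8 × 116 = 928

928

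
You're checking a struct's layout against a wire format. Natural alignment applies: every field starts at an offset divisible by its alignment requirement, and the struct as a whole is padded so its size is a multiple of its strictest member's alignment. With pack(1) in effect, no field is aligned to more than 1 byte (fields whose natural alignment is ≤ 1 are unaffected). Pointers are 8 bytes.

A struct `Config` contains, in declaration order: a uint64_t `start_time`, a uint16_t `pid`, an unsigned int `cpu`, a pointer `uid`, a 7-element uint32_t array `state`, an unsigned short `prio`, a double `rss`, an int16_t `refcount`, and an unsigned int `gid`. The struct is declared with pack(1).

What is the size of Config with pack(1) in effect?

0..8  start_time  (8B, 1-aligned)
8..10  pid  (2B, 1-aligned)
10..14  cpu  (4B, 1-aligned)
14..22  uid  (8B, 1-aligned)
22..50  state  (28B, 1-aligned)
50..52  prio  (2B, 1-aligned)
52..60  rss  (8B, 1-aligned)
60..62  refcount  (2B, 1-aligned)
62..66  gid  (4B, 1-aligned)
sizeof = 66, alignof = 1

66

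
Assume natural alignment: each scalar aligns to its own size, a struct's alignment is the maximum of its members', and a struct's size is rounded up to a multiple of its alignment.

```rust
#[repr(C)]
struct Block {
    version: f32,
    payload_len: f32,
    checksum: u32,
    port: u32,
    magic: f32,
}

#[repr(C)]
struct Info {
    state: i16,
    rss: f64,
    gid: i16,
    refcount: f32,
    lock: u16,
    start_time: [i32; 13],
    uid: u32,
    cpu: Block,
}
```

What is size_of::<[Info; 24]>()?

Block: 0..4  version  (4B, 4-aligned); 4..8  payload_len  (4B, 4-aligned); 8..12  checksum  (4B, 4-aligned); 12..16  port  (4B, 4-aligned); 16..20  magic  (4B, 4-aligned); sizeof = 20, alignof = 4
0..2  state  (2B, 2-aligned)
2..8  -- padding (6B)
8..16  rss  (8B, 8-aligned)
16..18  gid  (2B, 2-aligned)
18..20  -- padding (2B)
20..24  refcount  (4B, 4-aligned)
24..26  lock  (2B, 2-aligned)
26..28  -- padding (2B)
28..80  start_time  (52B, 4-aligned)
80..84  uid  (4B, 4-aligned)
84..104  cpu  (20B, 4-aligned)
sizeof = 104, alignof = 8
array of 24: 24 × 104 = 2496

2496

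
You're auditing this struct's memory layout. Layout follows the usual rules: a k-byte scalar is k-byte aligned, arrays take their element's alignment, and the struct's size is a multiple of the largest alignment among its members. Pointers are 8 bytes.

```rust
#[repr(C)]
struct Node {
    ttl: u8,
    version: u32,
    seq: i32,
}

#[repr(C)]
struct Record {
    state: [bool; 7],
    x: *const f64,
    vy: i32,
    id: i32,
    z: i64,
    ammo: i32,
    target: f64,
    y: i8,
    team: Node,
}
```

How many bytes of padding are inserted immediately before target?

4

Node: @0: ttl [1B, align 1] → 1; +3 pad (align 4); @4: version [4B, align 4] → 8; @8: seq [4B, align 4] → 12; size 12, align 4
@0: state [7B, align 1] → 7
+1 pad (align 8)
@8: x [8B, align 8] → 16
@16: vy [4B, align 4] → 20
@20: id [4B, align 4] → 24
@24: z [8B, align 8] → 32
@32: ammo [4B, align 4] → 36
+4 pad (align 8)
@40: target [8B, align 8] → 48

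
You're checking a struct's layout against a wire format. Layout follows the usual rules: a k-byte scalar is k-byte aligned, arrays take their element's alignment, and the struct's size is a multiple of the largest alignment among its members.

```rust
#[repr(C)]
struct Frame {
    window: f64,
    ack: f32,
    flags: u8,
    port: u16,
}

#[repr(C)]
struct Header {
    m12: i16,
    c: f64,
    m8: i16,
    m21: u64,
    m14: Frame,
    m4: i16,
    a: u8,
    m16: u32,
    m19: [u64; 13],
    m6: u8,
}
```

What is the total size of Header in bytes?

Frame: window at 0 (size 8, align 8) → ends 8; ack at 8 (size 4, align 4) → ends 12; flags at 12 (size 1, align 1) → ends 13; pad 1 to align 2 for port; port at 14 (size 2, align 2) → ends 16; total 16 bytes, alignment 8
m12 at 0 (size 2, align 2) → ends 2
pad 6 to align 8 for c
c at 8 (size 8, align 8) → ends 16
m8 at 16 (size 2, align 2) → ends 18
pad 6 to align 8 for m21
m21 at 24 (size 8, align 8) → ends 32
m14 at 32 (size 16, align 8) → ends 48
m4 at 48 (size 2, align 2) → ends 50
a at 50 (size 1, align 1) → ends 51
pad 1 to align 4 for m16
m16 at 52 (size 4, align 4) → ends 56
m19 at 56 (size 104, align 8) → ends 160
m6 at 160 (size 1, align 1) → ends 161
tail pad 7 to reach multiple of 8
total 168 bytes, alignment 8

168 bytes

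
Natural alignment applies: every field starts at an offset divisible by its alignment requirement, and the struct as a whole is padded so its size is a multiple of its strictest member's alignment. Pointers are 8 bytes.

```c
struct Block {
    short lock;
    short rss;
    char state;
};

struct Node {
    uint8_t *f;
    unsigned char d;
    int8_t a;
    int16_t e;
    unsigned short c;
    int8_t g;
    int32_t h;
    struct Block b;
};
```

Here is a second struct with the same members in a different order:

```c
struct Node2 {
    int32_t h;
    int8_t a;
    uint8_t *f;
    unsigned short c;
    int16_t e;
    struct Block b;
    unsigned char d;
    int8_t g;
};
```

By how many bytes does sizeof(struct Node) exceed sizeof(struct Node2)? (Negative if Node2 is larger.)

0

Block: lock at 0 (size 2, align 2) → ends 2; rss at 2 (size 2, align 2) → ends 4; state at 4 (size 1, align 1) → ends 5; tail pad 1 to reach multiple of 2; total 6 bytes, alignment 2
f at 0 (size 8, align 8) → ends 8
d at 8 (size 1, align 1) → ends 9
a at 9 (size 1, align 1) → ends 10
e at 10 (size 2, align 2) → ends 12
c at 12 (size 2, align 2) → ends 14
g at 14 (size 1, align 1) → ends 15
pad 1 to align 4 for h
h at 16 (size 4, align 4) → ends 20
b at 20 (size 6, align 2) → ends 26
tail pad 6 to reach multiple of 8
total 32 bytes, alignment 8
— Node2 —
h at 0 (size 4, align 4) → ends 4
a at 4 (size 1, align 1) → ends 5
pad 3 to align 8 for f
f at 8 (size 8, align 8) → ends 16
c at 16 (size 2, align 2) → ends 18
e at 18 (size 2, align 2) → ends 20
b at 20 (size 6, align 2) → ends 26
d at 26 (size 1, align 1) → ends 27
g at 27 (size 1, align 1) → ends 28
tail pad 4 to reach multiple of 8
total 32 bytes, alignment 8
32 − 32 = 0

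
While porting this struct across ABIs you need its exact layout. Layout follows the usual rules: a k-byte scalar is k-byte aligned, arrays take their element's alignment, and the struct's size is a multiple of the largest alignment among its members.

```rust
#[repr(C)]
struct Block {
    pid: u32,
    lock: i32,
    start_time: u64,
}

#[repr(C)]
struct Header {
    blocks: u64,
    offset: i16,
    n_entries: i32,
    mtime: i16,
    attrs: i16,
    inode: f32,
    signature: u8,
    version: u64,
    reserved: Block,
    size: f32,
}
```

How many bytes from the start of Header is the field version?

Block: pid at 0 (size 4, align 4) → ends 4; lock at 4 (size 4, align 4) → ends 8; start_time at 8 (size 8, align 8) → ends 16; total 16 bytes, alignment 8
blocks at 0 (size 8, align 8) → ends 8
offset at 8 (size 2, align 2) → ends 10
pad 2 to align 4 for n_entries
n_entries at 12 (size 4, align 4) → ends 16
mtime at 16 (size 2, align 2) → ends 18
attrs at 18 (size 2, align 2) → ends 20
inode at 20 (size 4, align 4) → ends 24
signature at 24 (size 1, align 1) → ends 25
pad 7 to align 8 for version
version at 32 (size 8, align 8) → ends 40

32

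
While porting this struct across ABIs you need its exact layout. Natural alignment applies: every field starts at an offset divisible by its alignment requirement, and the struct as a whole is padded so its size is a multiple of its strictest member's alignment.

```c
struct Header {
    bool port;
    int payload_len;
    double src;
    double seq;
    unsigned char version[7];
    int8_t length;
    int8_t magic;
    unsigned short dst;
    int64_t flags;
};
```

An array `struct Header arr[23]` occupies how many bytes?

1104

port at 0 (size 1, align 1) → ends 1
pad 3 to align 4 for payload_len
payload_len at 4 (size 4, align 4) → ends 8
src at 8 (size 8, align 8) → ends 16
seq at 16 (size 8, align 8) → ends 24
version at 24 (size 7, align 1) → ends 31
length at 31 (size 1, align 1) → ends 32
magic at 32 (size 1, align 1) → ends 33
pad 1 to align 2 for dst
dst at 34 (size 2, align 2) → ends 36
pad 4 to align 8 for flags
flags at 40 (size 8, align 8) → ends 48
total 48 bytes, alignment 8
array of 23: 23 × 48 = 1104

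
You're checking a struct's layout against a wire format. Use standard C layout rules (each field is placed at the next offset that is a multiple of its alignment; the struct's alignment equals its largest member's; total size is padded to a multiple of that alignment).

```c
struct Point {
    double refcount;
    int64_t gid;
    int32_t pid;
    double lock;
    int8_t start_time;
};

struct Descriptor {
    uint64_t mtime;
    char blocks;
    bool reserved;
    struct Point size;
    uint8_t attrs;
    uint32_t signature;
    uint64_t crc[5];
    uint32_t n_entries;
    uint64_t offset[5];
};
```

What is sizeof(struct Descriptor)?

152

Point: 0..8  refcount  (8B, 8-aligned); 8..16  gid  (8B, 8-aligned); 16..20  pid  (4B, 4-aligned); 20..24  -- padding (4B); 24..32  lock  (8B, 8-aligned); 32..33  start_time  (1B, 1-aligned); 33..40  -- tail padding (7B); sizeof = 40, alignof = 8
0..8  mtime  (8B, 8-aligned)
8..9  blocks  (1B, 1-aligned)
9..10  reserved  (1B, 1-aligned)
10..16  -- padding (6B)
16..56  size  (40B, 8-aligned)
56..57  attrs  (1B, 1-aligned)
57..60  -- padding (3B)
60..64  signature  (4B, 4-aligned)
64..104  crc  (40B, 8-aligned)
104..108  n_entries  (4B, 4-aligned)
108..112  -- padding (4B)
112..152  offset  (40B, 8-aligned)
sizeof = 152, alignof = 8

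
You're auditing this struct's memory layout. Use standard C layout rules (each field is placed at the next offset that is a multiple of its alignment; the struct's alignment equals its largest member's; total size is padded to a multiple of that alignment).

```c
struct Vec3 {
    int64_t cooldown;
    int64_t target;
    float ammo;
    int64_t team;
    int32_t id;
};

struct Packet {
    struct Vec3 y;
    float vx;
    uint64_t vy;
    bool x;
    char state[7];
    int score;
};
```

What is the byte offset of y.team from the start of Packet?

24

Vec3: cooldown at 0 (size 8, align 8) → ends 8; target at 8 (size 8, align 8) → ends 16; ammo at 16 (size 4, align 4) → ends 20; pad 4 to align 8 for team; team at 24 (size 8, align 8) → ends 32; id at 32 (size 4, align 4) → ends 36; tail pad 4 to reach multiple of 8; total 40 bytes, alignment 8
y at 0 (size 40, align 8) → ends 40
within Vec3: team at 24
0 + 24 = 24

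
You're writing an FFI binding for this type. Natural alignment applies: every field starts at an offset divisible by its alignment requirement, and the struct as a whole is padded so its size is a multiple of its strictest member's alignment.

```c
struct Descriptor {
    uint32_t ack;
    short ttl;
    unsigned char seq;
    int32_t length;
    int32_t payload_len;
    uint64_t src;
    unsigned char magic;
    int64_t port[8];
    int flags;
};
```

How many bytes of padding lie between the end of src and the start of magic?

ack at 0 (size 4, align 4) → ends 4
ttl at 4 (size 2, align 2) → ends 6
seq at 6 (size 1, align 1) → ends 7
pad 1 to align 4 for length
length at 8 (size 4, align 4) → ends 12
payload_len at 12 (size 4, align 4) → ends 16
src at 16 (size 8, align 8) → ends 24
magic at 24 (size 1, align 1) → ends 25

0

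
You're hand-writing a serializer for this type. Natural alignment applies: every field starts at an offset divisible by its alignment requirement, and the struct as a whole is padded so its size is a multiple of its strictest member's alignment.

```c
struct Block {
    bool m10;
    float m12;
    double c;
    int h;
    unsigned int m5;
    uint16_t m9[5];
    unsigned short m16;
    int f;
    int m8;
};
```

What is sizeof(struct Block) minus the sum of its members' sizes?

7

@0: m10 [1B, align 1] → 1
+3 pad (align 4)
@4: m12 [4B, align 4] → 8
@8: c [8B, align 8] → 16
@16: h [4B, align 4] → 20
@20: m5 [4B, align 4] → 24
@24: m9 [10B, align 2] → 34
@34: m16 [2B, align 2] → 36
@36: f [4B, align 4] → 40
@40: m8 [4B, align 4] → 44
+4 tail pad (align 8)
size 48, align 8
data bytes 41, size 48 → padding 7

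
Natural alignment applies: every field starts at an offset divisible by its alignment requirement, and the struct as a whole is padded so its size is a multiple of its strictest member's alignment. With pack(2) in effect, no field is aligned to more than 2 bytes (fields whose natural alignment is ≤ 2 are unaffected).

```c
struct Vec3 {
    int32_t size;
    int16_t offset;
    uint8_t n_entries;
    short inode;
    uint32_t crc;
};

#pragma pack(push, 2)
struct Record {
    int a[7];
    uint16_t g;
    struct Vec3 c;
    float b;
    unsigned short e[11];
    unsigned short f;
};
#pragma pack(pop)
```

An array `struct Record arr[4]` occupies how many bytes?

296

Vec3: 0..4  size  (4B, 4-aligned); 4..6  offset  (2B, 2-aligned); 6..7  n_entries  (1B, 1-aligned); 7..8  -- padding (1B); 8..10  inode  (2B, 2-aligned); 10..12  -- padding (2B); 12..16  crc  (4B, 4-aligned); sizeof = 16, alignof = 4
0..28  a  (28B, 2-aligned)
28..30  g  (2B, 2-aligned)
30..46  c  (16B, 2-aligned)
46..50  b  (4B, 2-aligned)
50..72  e  (22B, 2-aligned)
72..74  f  (2B, 2-aligned)
sizeof = 74, alignof = 2
array of 4: 4 × 74 = 296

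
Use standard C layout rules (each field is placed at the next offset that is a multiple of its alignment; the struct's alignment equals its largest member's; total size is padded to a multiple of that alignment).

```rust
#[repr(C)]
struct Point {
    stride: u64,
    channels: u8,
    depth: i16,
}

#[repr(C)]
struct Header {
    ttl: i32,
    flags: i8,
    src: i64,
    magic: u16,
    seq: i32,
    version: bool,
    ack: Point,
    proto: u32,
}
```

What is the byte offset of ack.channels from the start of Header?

40

Point: @0: stride [8B, align 8] → 8; @8: channels [1B, align 1] → 9; +1 pad (align 2); @10: depth [2B, align 2] → 12; +4 tail pad (align 8); size 16, align 8
@0: ttl [4B, align 4] → 4
@4: flags [1B, align 1] → 5
+3 pad (align 8)
@8: src [8B, align 8] → 16
@16: magic [2B, align 2] → 18
+2 pad (align 4)
@20: seq [4B, align 4] → 24
@24: version [1B, align 1] → 25
+7 pad (align 8)
@32: ack [16B, align 8] → 48
within Point: channels at 8
32 + 8 = 40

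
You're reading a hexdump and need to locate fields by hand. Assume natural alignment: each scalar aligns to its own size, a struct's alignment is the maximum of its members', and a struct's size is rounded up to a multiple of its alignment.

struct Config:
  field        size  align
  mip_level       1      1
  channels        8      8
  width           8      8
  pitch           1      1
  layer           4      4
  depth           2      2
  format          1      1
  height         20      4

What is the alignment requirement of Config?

8

member alignments: mip_level=1, channels=8, width=8, pitch=1, layer=4, depth=2, format=1, height=4
max = 8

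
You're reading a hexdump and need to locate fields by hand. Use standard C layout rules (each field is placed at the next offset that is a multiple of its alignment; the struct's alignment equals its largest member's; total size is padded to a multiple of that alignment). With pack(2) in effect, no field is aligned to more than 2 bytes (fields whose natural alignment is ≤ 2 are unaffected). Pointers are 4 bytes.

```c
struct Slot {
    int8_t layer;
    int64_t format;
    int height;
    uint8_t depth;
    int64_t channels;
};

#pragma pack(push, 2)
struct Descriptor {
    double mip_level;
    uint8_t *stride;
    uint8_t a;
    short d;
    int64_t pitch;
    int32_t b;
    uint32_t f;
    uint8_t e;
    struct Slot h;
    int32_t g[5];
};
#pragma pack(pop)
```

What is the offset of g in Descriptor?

Slot: 0..1  layer  (1B, 1-aligned); 1..8  -- padding (7B); 8..16  format  (8B, 8-aligned); 16..20  height  (4B, 4-aligned); 20..21  depth  (1B, 1-aligned); 21..24  -- padding (3B); 24..32  channels  (8B, 8-aligned); sizeof = 32, alignof = 8
0..8  mip_level  (8B, 2-aligned)
8..12  stride  (4B, 2-aligned)
12..13  a  (1B, 1-aligned)
13..14  -- padding (1B)
14..16  d  (2B, 2-aligned)
16..24  pitch  (8B, 2-aligned)
24..28  b  (4B, 2-aligned)
28..32  f  (4B, 2-aligned)
32..33  e  (1B, 1-aligned)
33..34  -- padding (1B)
34..66  h  (32B, 2-aligned)
66..86  g  (20B, 2-aligned)

66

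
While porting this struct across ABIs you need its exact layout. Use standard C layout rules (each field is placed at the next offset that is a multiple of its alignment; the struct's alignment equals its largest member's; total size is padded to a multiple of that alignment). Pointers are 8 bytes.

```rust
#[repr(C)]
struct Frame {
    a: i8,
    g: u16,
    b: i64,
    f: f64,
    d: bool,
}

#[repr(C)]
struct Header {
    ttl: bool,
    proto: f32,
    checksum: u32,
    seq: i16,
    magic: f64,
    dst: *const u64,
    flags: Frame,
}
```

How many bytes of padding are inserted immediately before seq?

Frame: 0..1  a  (1B, 1-aligned); 1..2  -- padding (1B); 2..4  g  (2B, 2-aligned); 4..8  -- padding (4B); 8..16  b  (8B, 8-aligned); 16..24  f  (8B, 8-aligned); 24..25  d  (1B, 1-aligned); 25..32  -- tail padding (7B); sizeof = 32, alignof = 8
0..1  ttl  (1B, 1-aligned)
1..4  -- padding (3B)
4..8  proto  (4B, 4-aligned)
8..12  checksum  (4B, 4-aligned)
12..14  seq  (2B, 2-aligned)

0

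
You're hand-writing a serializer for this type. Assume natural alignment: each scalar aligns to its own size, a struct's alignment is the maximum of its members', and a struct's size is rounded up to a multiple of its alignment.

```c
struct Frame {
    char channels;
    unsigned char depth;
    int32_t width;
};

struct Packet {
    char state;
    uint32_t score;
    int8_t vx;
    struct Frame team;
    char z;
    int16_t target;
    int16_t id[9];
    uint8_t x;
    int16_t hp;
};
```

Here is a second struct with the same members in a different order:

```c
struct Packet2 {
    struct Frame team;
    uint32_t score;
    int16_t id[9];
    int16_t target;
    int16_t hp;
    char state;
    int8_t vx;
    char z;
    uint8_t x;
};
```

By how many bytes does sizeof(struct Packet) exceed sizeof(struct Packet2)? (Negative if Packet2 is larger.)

Frame: channels at 0 (size 1, align 1) → ends 1; depth at 1 (size 1, align 1) → ends 2; pad 2 to align 4 for width; width at 4 (size 4, align 4) → ends 8; total 8 bytes, alignment 4
state at 0 (size 1, align 1) → ends 1
pad 3 to align 4 for score
score at 4 (size 4, align 4) → ends 8
vx at 8 (size 1, align 1) → ends 9
pad 3 to align 4 for team
team at 12 (size 8, align 4) → ends 20
z at 20 (size 1, align 1) → ends 21
pad 1 to align 2 for target
target at 22 (size 2, align 2) → ends 24
id at 24 (size 18, align 2) → ends 42
x at 42 (size 1, align 1) → ends 43
pad 1 to align 2 for hp
hp at 44 (size 2, align 2) → ends 46
tail pad 2 to reach multiple of 4
total 48 bytes, alignment 4
— Packet2 —
team at 0 (size 8, align 4) → ends 8
score at 8 (size 4, align 4) → ends 12
id at 12 (size 18, align 2) → ends 30
target at 30 (size 2, align 2) → ends 32
hp at 32 (size 2, align 2) → ends 34
state at 34 (size 1, align 1) → ends 35
vx at 35 (size 1, align 1) → ends 36
z at 36 (size 1, align 1) → ends 37
x at 37 (size 1, align 1) → ends 38
tail pad 2 to reach multiple of 4
total 40 bytes, alignment 4
48 − 40 = 8

8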